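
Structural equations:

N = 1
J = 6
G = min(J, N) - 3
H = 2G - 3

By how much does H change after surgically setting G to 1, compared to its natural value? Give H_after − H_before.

The intervention breaks the incoming arrows to G: G = min(J, N) - 3 no longer applies, and G = 1.
H = 2G - 3  [with G=1]  = -1
Without intervention: G = min(J, N) - 3  [with J=6, N=1]  = -2; H = 2G - 3  [with G=-2]  = -7.
Change = -1 − (-7) = 6.

6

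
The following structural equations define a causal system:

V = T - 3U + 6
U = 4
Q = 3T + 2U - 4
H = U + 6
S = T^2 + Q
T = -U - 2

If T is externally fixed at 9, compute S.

112

The intervention breaks the incoming arrows to T: T = -U - 2 no longer applies, and T = 9.
Q = 3T + 2U - 4  [with T=9, U=4]  = 31
S = T^2 + Q  [with T=9, Q=31]  = 112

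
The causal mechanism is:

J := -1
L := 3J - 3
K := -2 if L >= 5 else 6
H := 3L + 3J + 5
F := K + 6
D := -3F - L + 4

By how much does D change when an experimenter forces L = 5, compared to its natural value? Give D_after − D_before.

13

Under do(L=5), the mechanism L := 3J - 3 is discarded; L is fixed at 5.
K = -2 if L >= 5 else 6  [with L=5]  = -2
F = K + 6  [with K=-2]  = 4
D = -3F - L + 4  [with F=4, L=5]  = -13
Without intervention: L = 3J - 3  [with J=-1]  = -6; K = -2 if L >= 5 else 6  [with L=-6]  = 6; F = K + 6  [with K=6]  = 12; D = -3F - L + 4  [with F=12, L=-6]  = -26.
Change = -13 − (-26) = 13.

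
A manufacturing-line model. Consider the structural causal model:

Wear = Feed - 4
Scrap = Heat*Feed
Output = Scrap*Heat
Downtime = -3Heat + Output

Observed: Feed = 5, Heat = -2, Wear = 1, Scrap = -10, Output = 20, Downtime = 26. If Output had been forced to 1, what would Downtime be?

The intervention breaks the incoming arrows to Output: Output = Scrap*Heat no longer applies, and Output = 1.
Downtime = -3Heat + Output  [with Heat=-2, Output=1]  = 7

7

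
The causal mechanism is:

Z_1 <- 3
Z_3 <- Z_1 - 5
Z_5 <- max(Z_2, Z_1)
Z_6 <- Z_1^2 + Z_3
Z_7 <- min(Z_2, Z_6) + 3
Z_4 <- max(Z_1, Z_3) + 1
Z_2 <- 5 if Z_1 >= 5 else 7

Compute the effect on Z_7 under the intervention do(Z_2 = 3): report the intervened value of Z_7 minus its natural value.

Under do(Z_2=3), the mechanism Z_2 <- 5 if Z_1 >= 5 else 7 is discarded; Z_2 is fixed at 3.
Z_3 = Z_1 - 5  [with Z_1=3]  = -2
Z_6 = Z_1^2 + Z_3  [with Z_1=3, Z_3=-2]  = 7
Z_7 = min(Z_2, Z_6) + 3  [with Z_2=3, Z_6=7]  = 6
Without intervention: Z_2 = 5 if Z_1 >= 5 else 7  [with Z_1=3]  = 7; Z_3 = Z_1 - 5  [with Z_1=3]  = -2; Z_6 = Z_1^2 + Z_3  [with Z_1=3, Z_3=-2]  = 7; Z_7 = min(Z_2, Z_6) + 3  [with Z_2=7, Z_6=7]  = 10.
Change = 6 − 10 = -4.

-4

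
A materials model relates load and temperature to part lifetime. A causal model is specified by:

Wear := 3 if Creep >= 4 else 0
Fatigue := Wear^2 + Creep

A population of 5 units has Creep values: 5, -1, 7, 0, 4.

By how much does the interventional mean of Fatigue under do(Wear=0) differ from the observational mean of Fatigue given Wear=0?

Every unit gets Wear=0 under the intervention. Fatigue values become 5, -1, 7, 0, 4; E[Fatigue|do(Wear=0)] = 3.
E[Fatigue|Wear=0] averages over only the 2 units with Wear=0 (Creep = -1, 0): Fatigue = -1, 0, mean -0.5.
Difference = 3 − (-0.5) = 3.5.

3.5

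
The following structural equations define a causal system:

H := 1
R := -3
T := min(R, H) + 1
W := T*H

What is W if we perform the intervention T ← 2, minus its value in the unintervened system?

The intervention breaks the incoming arrows to T: T := min(R, H) + 1 no longer applies, and T = 2.
W = T*H  [with T=2, H=1]  = 2
Without intervention: T = min(R, H) + 1  [with R=-3, H=1]  = -2; W = T*H  [with T=-2, H=1]  = -2.
Change = 2 − (-2) = 4.

4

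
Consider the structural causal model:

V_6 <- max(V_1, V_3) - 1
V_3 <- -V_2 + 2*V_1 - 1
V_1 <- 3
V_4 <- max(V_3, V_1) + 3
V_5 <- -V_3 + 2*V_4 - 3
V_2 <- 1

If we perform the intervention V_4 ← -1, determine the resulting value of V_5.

-9

Intervening sets V_4 = -1 and removes its equation (V_4 <- max(V_3, V_1) + 3).
V_3 = -V_2 + 2*V_1 - 1  [with V_2=1, V_1=3]  = 4
V_5 = -V_3 + 2*V_4 - 3  [with V_3=4, V_4=-1]  = -9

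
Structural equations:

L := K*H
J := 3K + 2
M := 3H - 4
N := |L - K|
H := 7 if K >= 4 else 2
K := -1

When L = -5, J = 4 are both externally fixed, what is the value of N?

4

The joint intervention fixes L = -5, J = 4, removing each variable's own equation.
N = |L - K|  [with L=-5, K=-1]  = 4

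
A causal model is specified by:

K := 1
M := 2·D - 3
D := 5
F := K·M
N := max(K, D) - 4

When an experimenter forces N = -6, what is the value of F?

The intervention breaks the incoming arrows to N: N := max(K, D) - 4 no longer applies, and N = -6.
Since F is not a descendant of the intervened variable, it is unaffected.
M = 2·D - 3  [with D=5]  = 7
F = K·M  [with K=1, M=7]  = 7

7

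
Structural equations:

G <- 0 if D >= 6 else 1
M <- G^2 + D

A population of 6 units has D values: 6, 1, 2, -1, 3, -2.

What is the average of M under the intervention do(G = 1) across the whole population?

do(G=1) breaks G's dependence on D. With G=1 fixed, M across the units is 7, 2, 3, 0, 4, -1, mean 2.5.

2.5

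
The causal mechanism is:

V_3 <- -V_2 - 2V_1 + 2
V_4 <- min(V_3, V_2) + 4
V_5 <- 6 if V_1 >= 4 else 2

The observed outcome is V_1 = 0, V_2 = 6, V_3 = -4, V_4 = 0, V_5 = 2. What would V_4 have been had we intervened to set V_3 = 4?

The intervention breaks the incoming arrows to V_3: V_3 <- -V_2 - 2V_1 + 2 no longer applies, and V_3 = 4.
V_4 = min(V_3, V_2) + 4  [with V_3=4, V_2=6]  = 8

8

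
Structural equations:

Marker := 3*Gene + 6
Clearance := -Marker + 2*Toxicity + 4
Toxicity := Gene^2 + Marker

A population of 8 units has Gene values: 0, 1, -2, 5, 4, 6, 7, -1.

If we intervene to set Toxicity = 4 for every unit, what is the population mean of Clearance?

-1.5

Under do(Toxicity=4), Toxicity's equation is replaced by Toxicity=4 for every unit. Per-unit Clearance: 6, 3, 12, -9, -6, -12, -15, 9. Mean = -1.5.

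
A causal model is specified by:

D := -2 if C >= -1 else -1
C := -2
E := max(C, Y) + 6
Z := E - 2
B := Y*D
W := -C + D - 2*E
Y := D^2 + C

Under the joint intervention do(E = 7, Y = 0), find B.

0

The joint intervention fixes E = 7, Y = 0, removing each variable's own equation.
D = -2 if C >= -1 else -1  [with C=-2]  = -1
B = Y*D  [with Y=0, D=-1]  = 0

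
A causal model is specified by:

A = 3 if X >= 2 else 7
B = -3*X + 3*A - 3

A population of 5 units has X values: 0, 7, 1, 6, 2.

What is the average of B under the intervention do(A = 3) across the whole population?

-3.6

The intervention sets A=3 in all 5 units regardless of X. Recomputing B per unit gives 6, -15, 3, -12, 0; average -3.6.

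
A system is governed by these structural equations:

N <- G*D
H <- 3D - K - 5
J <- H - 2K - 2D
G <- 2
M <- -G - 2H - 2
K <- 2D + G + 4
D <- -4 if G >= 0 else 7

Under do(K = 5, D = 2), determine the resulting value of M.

4

The joint intervention fixes K = 5, D = 2, removing each variable's own equation.
H = 3D - K - 5  [with D=2, K=5]  = -4
M = -G - 2H - 2  [with G=2, H=-4]  = 4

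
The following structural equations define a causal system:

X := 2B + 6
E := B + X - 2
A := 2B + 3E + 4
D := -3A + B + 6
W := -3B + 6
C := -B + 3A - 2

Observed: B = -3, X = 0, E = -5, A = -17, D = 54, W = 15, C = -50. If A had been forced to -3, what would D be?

Intervening sets A = -3 and removes its equation (A := 2B + 3E + 4).
D = -3A + B + 6  [with A=-3, B=-3]  = 12

12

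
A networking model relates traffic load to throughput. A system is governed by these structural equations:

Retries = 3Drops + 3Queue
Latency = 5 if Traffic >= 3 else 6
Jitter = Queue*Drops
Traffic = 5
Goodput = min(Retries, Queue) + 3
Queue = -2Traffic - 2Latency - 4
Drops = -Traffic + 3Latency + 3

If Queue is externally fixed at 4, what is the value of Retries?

do(Queue=4) replaces the equation Queue = -2Traffic - 2Latency - 4 with the constant Queue = 4.
Latency = 5 if Traffic >= 3 else 6  [with Traffic=5]  = 5
Drops = -Traffic + 3Latency + 3  [with Traffic=5, Latency=5]  = 13
Retries = 3Drops + 3Queue  [with Drops=13, Queue=4]  = 51

51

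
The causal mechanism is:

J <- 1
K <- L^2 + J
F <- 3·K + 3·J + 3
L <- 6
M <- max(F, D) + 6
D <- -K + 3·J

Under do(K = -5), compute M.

14

The intervention breaks the incoming arrows to K: K <- L^2 + J no longer applies, and K = -5.
D = -K + 3·J  [with K=-5, J=1]  = 8
F = 3·K + 3·J + 3  [with K=-5, J=1]  = -9
M = max(F, D) + 6  [with F=-9, D=8]  = 14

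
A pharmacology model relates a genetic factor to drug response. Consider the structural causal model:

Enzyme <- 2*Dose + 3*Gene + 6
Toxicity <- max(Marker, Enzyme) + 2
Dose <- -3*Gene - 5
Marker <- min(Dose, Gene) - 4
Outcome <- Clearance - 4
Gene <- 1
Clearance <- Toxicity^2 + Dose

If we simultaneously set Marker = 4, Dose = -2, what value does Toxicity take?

The joint intervention fixes Marker = 4, Dose = -2, removing each variable's own equation.
Enzyme = 2*Dose + 3*Gene + 6  [with Dose=-2, Gene=1]  = 5
Toxicity = max(Marker, Enzyme) + 2  [with Marker=4, Enzyme=5]  = 7

7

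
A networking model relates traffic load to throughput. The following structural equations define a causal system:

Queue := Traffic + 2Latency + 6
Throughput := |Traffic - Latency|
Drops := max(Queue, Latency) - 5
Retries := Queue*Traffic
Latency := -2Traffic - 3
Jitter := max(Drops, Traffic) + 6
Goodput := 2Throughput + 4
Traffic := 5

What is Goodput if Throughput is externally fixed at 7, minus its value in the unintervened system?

do(Throughput=7) replaces the equation Throughput := |Traffic - Latency| with the constant Throughput = 7.
Goodput = 2Throughput + 4  [with Throughput=7]  = 18
Without intervention: Latency = -2Traffic - 3  [with Traffic=5]  = -13; Throughput = |Traffic - Latency|  [with Traffic=5, Latency=-13]  = 18; Goodput = 2Throughput + 4  [with Throughput=18]  = 40.
Change = 18 − 40 = -22.

-22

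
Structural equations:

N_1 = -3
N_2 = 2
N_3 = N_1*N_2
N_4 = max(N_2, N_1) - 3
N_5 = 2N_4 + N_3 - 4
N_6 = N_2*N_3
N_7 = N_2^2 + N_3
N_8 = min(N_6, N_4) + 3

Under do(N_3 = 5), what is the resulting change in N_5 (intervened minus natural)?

11

do(N_3=5) replaces the equation N_3 = N_1*N_2 with the constant N_3 = 5.
N_4 = max(N_2, N_1) - 3  [with N_2=2, N_1=-3]  = -1
N_5 = 2N_4 + N_3 - 4  [with N_4=-1, N_3=5]  = -1
Without intervention: N_3 = N_1*N_2  [with N_1=-3, N_2=2]  = -6; N_4 = max(N_2, N_1) - 3  [with N_2=2, N_1=-3]  = -1; N_5 = 2N_4 + N_3 - 4  [with N_4=-1, N_3=-6]  = -12.
Change = -1 − (-12) = 11.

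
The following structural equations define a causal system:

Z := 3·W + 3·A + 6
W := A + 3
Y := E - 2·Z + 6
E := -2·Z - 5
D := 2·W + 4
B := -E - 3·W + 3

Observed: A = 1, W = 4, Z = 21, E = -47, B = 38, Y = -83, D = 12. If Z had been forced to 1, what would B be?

do(Z=1) replaces the equation Z := 3·W + 3·A + 6 with the constant Z = 1.
W = A + 3  [with A=1]  = 4
E = -2·Z - 5  [with Z=1]  = -7
B = -E - 3·W + 3  [with E=-7, W=4]  = -2

-2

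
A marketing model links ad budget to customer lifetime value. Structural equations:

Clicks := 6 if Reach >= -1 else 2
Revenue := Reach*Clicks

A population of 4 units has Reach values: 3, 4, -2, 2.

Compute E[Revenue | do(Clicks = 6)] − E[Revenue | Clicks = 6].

The intervention sets Clicks=6 in all 4 units regardless of Reach. Recomputing Revenue per unit gives 18, 24, -12, 12; average 10.5.
Observing Clicks=6 restricts to units where Clicks's equation naturally yields 6: Reach ∈ {3, 4, 2}. In that subpopulation Revenue = 18, 24, 12, mean 18.
Difference = 10.5 − 18 = -7.5.

-7.5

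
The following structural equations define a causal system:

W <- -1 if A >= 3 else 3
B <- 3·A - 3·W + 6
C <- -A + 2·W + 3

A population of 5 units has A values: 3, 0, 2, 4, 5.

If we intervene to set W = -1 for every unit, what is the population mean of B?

17.4

Every unit gets W=-1 under the intervention. B values become 18, 9, 15, 21, 24; E[B|do(W=-1)] = 17.4.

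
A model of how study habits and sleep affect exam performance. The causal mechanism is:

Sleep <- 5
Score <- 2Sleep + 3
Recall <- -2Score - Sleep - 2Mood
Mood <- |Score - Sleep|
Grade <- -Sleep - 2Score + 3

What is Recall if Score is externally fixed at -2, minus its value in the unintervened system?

32

Under do(Score=-2), the mechanism Score <- 2Sleep + 3 is discarded; Score is fixed at -2.
Mood = |Score - Sleep|  [with Score=-2, Sleep=5]  = 7
Recall = -2Score - Sleep - 2Mood  [with Score=-2, Sleep=5, Mood=7]  = -15
Without intervention: Score = 2Sleep + 3  [with Sleep=5]  = 13; Mood = |Score - Sleep|  [with Score=13, Sleep=5]  = 8; Recall = -2Score - Sleep - 2Mood  [with Score=13, Sleep=5, Mood=8]  = -47.
Change = -15 − (-47) = 32.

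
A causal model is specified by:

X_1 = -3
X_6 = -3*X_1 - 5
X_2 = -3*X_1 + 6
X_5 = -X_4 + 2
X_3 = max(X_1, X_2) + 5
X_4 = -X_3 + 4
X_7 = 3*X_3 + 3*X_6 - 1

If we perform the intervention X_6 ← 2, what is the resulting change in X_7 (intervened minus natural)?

-6

Intervening sets X_6 = 2 and removes its equation (X_6 = -3*X_1 - 5).
X_2 = -3*X_1 + 6  [with X_1=-3]  = 15
X_3 = max(X_1, X_2) + 5  [with X_1=-3, X_2=15]  = 20
X_7 = 3*X_3 + 3*X_6 - 1  [with X_3=20, X_6=2]  = 65
Without intervention: X_2 = -3*X_1 + 6  [with X_1=-3]  = 15; X_3 = max(X_1, X_2) + 5  [with X_1=-3, X_2=15]  = 20; X_6 = -3*X_1 - 5  [with X_1=-3]  = 4; X_7 = 3*X_3 + 3*X_6 - 1  [with X_3=20, X_6=4]  = 71.
Change = 65 − 71 = -6.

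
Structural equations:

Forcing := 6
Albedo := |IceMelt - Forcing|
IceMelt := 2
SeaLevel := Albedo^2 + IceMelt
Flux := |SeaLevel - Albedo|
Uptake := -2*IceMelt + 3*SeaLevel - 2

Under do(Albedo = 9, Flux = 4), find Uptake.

Setting Albedo = 9, Flux = 4 by intervention discards those variables' equations.
SeaLevel = Albedo^2 + IceMelt  [with Albedo=9, IceMelt=2]  = 83
Uptake = -2*IceMelt + 3*SeaLevel - 2  [with IceMelt=2, SeaLevel=83]  = 243

243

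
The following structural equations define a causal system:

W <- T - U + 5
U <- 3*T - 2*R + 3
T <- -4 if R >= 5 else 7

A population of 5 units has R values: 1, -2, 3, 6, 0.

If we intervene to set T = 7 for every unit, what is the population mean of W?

-8.8

Under do(T=7), T's equation is replaced by T=7 for every unit. Per-unit W: -10, -16, -6, 0, -12. Mean = -8.8.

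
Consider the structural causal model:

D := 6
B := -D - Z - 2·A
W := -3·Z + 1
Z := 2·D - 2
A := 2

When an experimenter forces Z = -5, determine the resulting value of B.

The intervention breaks the incoming arrows to Z: Z := 2·D - 2 no longer applies, and Z = -5.
B = -D - Z - 2·A  [with D=6, Z=-5, A=2]  = -5

-5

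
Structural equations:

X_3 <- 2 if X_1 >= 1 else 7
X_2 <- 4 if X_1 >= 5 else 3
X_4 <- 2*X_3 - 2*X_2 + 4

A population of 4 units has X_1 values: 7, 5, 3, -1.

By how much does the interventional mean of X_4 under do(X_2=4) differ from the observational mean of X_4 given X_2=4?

2.5

Every unit gets X_2=4 under the intervention. X_4 values become 0, 0, 0, 10; E[X_4|do(X_2=4)] = 2.5.
E[X_4|X_2=4] averages over only the 2 units with X_2=4 (X_1 = 7, 5): X_4 = 0, 0, mean 0.
Difference = 2.5 − 0 = 2.5.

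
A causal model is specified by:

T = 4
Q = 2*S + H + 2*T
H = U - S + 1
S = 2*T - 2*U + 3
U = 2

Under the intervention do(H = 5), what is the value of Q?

27

Intervening sets H = 5 and removes its equation (H = U - S + 1).
S = 2*T - 2*U + 3  [with T=4, U=2]  = 7
Q = 2*S + H + 2*T  [with S=7, H=5, T=4]  = 27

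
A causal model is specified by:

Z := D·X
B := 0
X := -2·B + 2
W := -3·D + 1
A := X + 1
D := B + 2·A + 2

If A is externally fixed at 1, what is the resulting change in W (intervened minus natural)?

12

The intervention breaks the incoming arrows to A: A := X + 1 no longer applies, and A = 1.
D = B + 2·A + 2  [with B=0, A=1]  = 4
W = -3·D + 1  [with D=4]  = -11
Without intervention: X = -2·B + 2  [with B=0]  = 2; A = X + 1  [with X=2]  = 3; D = B + 2·A + 2  [with B=0, A=3]  = 8; W = -3·D + 1  [with D=8]  = -23.
Change = -11 − (-23) = 12.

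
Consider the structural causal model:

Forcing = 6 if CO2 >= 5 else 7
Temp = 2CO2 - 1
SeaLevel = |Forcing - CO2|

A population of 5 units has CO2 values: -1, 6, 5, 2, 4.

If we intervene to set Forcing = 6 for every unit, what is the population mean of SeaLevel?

Every unit gets Forcing=6 under the intervention. SeaLevel values become 7, 0, 1, 4, 2; E[SeaLevel|do(Forcing=6)] = 2.8.

2.8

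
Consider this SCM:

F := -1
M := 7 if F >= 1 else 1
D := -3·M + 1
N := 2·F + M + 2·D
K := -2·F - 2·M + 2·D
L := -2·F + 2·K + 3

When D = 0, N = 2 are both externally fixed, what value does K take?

Setting D = 0, N = 2 by intervention discards those variables' equations.
M = 7 if F >= 1 else 1  [with F=-1]  = 1
K = -2·F - 2·M + 2·D  [with F=-1, M=1, D=0]  = 0

0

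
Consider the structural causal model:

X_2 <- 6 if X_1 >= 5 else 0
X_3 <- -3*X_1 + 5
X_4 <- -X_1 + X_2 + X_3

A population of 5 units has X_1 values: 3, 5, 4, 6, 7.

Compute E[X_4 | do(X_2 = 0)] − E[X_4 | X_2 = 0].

-6

do(X_2=0) breaks X_2's dependence on X_1. With X_2=0 fixed, X_4 across the units is -7, -15, -11, -19, -23, mean -15.
Conditioning on X_2=0 selects the 2 unit(s) with X_1 ∈ {3, 4}. Their X_4 values: -7, -11. Mean = -9.
Difference = -15 − (-9) = -6.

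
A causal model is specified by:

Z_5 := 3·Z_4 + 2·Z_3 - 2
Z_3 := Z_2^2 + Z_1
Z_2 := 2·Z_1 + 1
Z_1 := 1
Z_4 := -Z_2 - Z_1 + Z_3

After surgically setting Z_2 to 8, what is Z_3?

65

The intervention breaks the incoming arrows to Z_2: Z_2 := 2·Z_1 + 1 no longer applies, and Z_2 = 8.
Z_3 = Z_2^2 + Z_1  [with Z_2=8, Z_1=1]  = 65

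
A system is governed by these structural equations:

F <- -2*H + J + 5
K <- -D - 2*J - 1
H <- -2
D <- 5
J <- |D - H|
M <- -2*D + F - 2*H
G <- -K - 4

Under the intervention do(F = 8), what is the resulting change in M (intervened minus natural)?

Under do(F=8), the mechanism F <- -2*H + J + 5 is discarded; F is fixed at 8.
M = -2*D + F - 2*H  [with D=5, F=8, H=-2]  = 2
Without intervention: J = |D - H|  [with D=5, H=-2]  = 7; F = -2*H + J + 5  [with H=-2, J=7]  = 16; M = -2*D + F - 2*H  [with D=5, F=16, H=-2]  = 10.
Change = 2 − 10 = -8.

-8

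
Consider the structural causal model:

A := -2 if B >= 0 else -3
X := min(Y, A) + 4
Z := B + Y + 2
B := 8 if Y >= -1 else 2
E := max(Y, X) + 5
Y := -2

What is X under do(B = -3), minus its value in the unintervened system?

do(B=-3) replaces the equation B := 8 if Y >= -1 else 2 with the constant B = -3.
A = -2 if B >= 0 else -3  [with B=-3]  = -3
X = min(Y, A) + 4  [with Y=-2, A=-3]  = 1
Without intervention: B = 8 if Y >= -1 else 2  [with Y=-2]  = 2; A = -2 if B >= 0 else -3  [with B=2]  = -2; X = min(Y, A) + 4  [with Y=-2, A=-2]  = 2.
Change = 1 − 2 = -1.

-1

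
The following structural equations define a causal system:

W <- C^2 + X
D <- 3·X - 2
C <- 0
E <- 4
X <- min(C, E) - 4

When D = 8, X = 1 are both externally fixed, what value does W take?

1

Under do(D = 8, X = 1), each intervened variable's structural equation is replaced by its fixed value.
W = C^2 + X  [with C=0, X=1]  = 1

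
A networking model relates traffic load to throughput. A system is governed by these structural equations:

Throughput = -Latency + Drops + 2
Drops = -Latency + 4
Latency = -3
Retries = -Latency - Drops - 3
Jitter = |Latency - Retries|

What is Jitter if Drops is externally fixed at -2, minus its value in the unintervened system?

1

Under do(Drops=-2), the mechanism Drops = -Latency + 4 is discarded; Drops is fixed at -2.
Retries = -Latency - Drops - 3  [with Latency=-3, Drops=-2]  = 2
Jitter = |Latency - Retries|  [with Latency=-3, Retries=2]  = 5
Without intervention: Drops = -Latency + 4  [with Latency=-3]  = 7; Retries = -Latency - Drops - 3  [with Latency=-3, Drops=7]  = -7; Jitter = |Latency - Retries|  [with Latency=-3, Retries=-7]  = 4.
Change = 5 − 4 = 1.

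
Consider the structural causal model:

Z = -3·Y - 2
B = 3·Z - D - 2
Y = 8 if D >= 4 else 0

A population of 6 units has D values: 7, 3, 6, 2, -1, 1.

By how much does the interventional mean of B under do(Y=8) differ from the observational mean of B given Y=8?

3.5

Under do(Y=8), Y's equation is replaced by Y=8 for every unit. Per-unit B: -87, -83, -86, -82, -79, -81. Mean = -83.
Observing Y=8 restricts to units where Y's equation naturally yields 8: D ∈ {7, 6}. In that subpopulation B = -87, -86, mean -86.5.
Difference = -83 − (-86.5) = 3.5.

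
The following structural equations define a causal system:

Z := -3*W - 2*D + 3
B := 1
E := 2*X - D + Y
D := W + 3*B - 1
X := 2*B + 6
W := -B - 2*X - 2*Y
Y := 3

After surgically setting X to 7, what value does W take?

-21

The intervention breaks the incoming arrows to X: X := 2*B + 6 no longer applies, and X = 7.
W = -B - 2*X - 2*Y  [with B=1, X=7, Y=3]  = -21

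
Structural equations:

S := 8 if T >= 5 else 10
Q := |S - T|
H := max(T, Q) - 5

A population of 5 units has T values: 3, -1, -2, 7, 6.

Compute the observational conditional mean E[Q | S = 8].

E[Q|S=8] averages over only the 2 units with S=8 (T = 7, 6): Q = 1, 2, mean 1.5.

1.5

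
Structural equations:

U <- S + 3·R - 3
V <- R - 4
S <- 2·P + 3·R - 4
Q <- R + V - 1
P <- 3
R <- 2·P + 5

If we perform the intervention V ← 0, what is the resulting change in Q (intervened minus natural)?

Under do(V=0), the mechanism V <- R - 4 is discarded; V is fixed at 0.
R = 2·P + 5  [with P=3]  = 11
Q = R + V - 1  [with R=11, V=0]  = 10
Without intervention: R = 2·P + 5  [with P=3]  = 11; V = R - 4  [with R=11]  = 7; Q = R + V - 1  [with R=11, V=7]  = 17.
Change = 10 − 17 = -7.

-7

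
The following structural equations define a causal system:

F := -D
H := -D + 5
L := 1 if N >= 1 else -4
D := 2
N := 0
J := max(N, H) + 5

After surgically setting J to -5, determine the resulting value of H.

3

do(J=-5) replaces the equation J := max(N, H) + 5 with the constant J = -5.
H is not downstream of the intervention, so its value is determined by the original equations.
H = -D + 5  [with D=2]  = 3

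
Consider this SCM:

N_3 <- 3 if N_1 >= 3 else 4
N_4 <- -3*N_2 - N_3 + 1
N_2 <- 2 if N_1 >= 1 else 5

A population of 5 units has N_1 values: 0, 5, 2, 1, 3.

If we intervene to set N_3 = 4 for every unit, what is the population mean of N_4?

do(N_3=4) breaks N_3's dependence on N_1. With N_3=4 fixed, N_4 across the units is -18, -9, -9, -9, -9, mean -10.8.

-10.8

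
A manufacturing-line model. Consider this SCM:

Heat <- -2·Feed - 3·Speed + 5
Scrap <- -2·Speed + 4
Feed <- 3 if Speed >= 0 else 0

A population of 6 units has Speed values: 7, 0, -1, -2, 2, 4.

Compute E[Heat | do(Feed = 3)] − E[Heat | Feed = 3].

4.75

Every unit gets Feed=3 under the intervention. Heat values become -22, -1, 2, 5, -7, -13; E[Heat|do(Feed=3)] = -6.
E[Heat|Feed=3] averages over only the 4 units with Feed=3 (Speed = 7, 0, 2, 4): Heat = -22, -1, -7, -13, mean -10.75.
Difference = -6 − (-10.75) = 4.75.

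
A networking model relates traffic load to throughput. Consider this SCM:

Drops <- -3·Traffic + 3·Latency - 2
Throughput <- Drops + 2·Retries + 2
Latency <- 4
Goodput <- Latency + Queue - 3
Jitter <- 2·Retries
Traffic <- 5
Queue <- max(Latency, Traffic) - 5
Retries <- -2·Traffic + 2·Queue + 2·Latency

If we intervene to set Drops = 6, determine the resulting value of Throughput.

4

The intervention breaks the incoming arrows to Drops: Drops <- -3·Traffic + 3·Latency - 2 no longer applies, and Drops = 6.
Queue = max(Latency, Traffic) - 5  [with Latency=4, Traffic=5]  = 0
Retries = -2·Traffic + 2·Queue + 2·Latency  [with Traffic=5, Queue=0, Latency=4]  = -2
Throughput = Drops + 2·Retries + 2  [with Drops=6, Retries=-2]  = 4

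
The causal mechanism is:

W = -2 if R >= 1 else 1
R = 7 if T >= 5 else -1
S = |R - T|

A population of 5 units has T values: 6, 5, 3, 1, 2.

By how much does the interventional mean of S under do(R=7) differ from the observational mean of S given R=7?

do(R=7) breaks R's dependence on T. With R=7 fixed, S across the units is 1, 2, 4, 6, 5, mean 3.6.
Observing R=7 restricts to units where R's equation naturally yields 7: T ∈ {6, 5}. In that subpopulation S = 1, 2, mean 1.5.
Difference = 3.6 − 1.5 = 2.1.

2.1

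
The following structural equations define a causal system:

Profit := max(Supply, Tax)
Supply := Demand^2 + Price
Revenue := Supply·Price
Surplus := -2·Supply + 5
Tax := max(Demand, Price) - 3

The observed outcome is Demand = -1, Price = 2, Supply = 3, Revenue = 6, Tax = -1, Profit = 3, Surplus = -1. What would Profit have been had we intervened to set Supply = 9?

The intervention breaks the incoming arrows to Supply: Supply := Demand^2 + Price no longer applies, and Supply = 9.
Tax = max(Demand, Price) - 3  [with Demand=-1, Price=2]  = -1
Profit = max(Supply, Tax)  [with Supply=9, Tax=-1]  = 9

9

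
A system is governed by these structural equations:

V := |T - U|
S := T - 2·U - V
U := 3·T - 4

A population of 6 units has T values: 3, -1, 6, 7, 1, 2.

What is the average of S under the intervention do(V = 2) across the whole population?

-9

The intervention sets V=2 in all 6 units regardless of T. Recomputing S per unit gives -9, 11, -24, -29, 1, -4; average -9.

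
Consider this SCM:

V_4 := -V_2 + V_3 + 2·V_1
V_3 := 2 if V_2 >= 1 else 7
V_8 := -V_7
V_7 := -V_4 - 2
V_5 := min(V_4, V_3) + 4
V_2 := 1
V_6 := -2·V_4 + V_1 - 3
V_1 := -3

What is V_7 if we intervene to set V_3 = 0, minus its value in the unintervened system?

2

The intervention breaks the incoming arrows to V_3: V_3 := 2 if V_2 >= 1 else 7 no longer applies, and V_3 = 0.
V_4 = -V_2 + V_3 + 2·V_1  [with V_2=1, V_3=0, V_1=-3]  = -7
V_7 = -V_4 - 2  [with V_4=-7]  = 5
Without intervention: V_3 = 2 if V_2 >= 1 else 7  [with V_2=1]  = 2; V_4 = -V_2 + V_3 + 2·V_1  [with V_2=1, V_3=2, V_1=-3]  = -5; V_7 = -V_4 - 2  [with V_4=-5]  = 3.
Change = 5 − 3 = 2.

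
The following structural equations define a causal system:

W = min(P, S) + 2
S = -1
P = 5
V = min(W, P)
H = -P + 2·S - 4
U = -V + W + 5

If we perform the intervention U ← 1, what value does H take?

do(U=1) replaces the equation U = -V + W + 5 with the constant U = 1.
H is not downstream of the intervention, so its value is determined by the original equations.
H = -P + 2·S - 4  [with P=5, S=-1]  = -11

-11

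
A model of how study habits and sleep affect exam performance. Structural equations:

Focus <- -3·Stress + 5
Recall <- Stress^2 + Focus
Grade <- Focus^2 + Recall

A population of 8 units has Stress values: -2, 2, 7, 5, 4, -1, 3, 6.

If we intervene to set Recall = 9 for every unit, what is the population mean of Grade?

106

Under do(Recall=9), Recall's equation is replaced by Recall=9 for every unit. Per-unit Grade: 130, 10, 265, 109, 58, 73, 25, 178. Mean = 106.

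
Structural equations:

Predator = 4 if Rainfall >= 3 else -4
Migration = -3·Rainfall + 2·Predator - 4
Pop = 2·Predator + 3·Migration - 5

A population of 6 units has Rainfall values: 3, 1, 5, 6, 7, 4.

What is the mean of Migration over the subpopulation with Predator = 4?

-11

E[Migration|Predator=4] averages over only the 5 units with Predator=4 (Rainfall = 3, 5, 6, 7, 4): Migration = -5, -11, -14, -17, -8, mean -11.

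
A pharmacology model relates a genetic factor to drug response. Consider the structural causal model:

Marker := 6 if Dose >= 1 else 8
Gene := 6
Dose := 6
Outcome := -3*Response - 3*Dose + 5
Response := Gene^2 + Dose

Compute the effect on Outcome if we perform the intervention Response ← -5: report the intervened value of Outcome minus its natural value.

141

Intervening sets Response = -5 and removes its equation (Response := Gene^2 + Dose).
Outcome = -3*Response - 3*Dose + 5  [with Response=-5, Dose=6]  = 2
Without intervention: Response = Gene^2 + Dose  [with Gene=6, Dose=6]  = 42; Outcome = -3*Response - 3*Dose + 5  [with Response=42, Dose=6]  = -139.
Change = 2 − (-139) = 141.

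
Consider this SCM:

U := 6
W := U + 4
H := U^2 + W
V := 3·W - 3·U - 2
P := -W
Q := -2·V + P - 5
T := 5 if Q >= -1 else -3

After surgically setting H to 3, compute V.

The intervention breaks the incoming arrows to H: H := U^2 + W no longer applies, and H = 3.
V is not downstream of the intervention, so its value is determined by the original equations.
W = U + 4  [with U=6]  = 10
V = 3·W - 3·U - 2  [with W=10, U=6]  = 10

10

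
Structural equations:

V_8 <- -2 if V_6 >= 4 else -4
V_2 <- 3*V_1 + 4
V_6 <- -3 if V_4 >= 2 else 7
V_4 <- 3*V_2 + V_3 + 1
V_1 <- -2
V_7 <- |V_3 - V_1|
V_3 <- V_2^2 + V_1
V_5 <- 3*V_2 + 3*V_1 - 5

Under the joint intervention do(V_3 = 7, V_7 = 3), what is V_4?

The joint intervention fixes V_3 = 7, V_7 = 3, removing each variable's own equation.
V_2 = 3*V_1 + 4  [with V_1=-2]  = -2
V_4 = 3*V_2 + V_3 + 1  [with V_2=-2, V_3=7]  = 2

2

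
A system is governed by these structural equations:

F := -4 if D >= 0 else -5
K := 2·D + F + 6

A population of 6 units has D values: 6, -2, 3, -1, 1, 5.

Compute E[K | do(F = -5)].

5

The intervention sets F=-5 in all 6 units regardless of D. Recomputing K per unit gives 13, -3, 7, -1, 3, 11; average 5.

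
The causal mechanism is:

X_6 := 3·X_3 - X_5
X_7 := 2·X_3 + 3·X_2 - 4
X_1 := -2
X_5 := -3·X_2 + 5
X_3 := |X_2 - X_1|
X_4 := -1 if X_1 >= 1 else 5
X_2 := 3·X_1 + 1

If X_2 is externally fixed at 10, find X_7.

50

Under do(X_2=10), the mechanism X_2 := 3·X_1 + 1 is discarded; X_2 is fixed at 10.
X_3 = |X_2 - X_1|  [with X_2=10, X_1=-2]  = 12
X_7 = 2·X_3 + 3·X_2 - 4  [with X_3=12, X_2=10]  = 50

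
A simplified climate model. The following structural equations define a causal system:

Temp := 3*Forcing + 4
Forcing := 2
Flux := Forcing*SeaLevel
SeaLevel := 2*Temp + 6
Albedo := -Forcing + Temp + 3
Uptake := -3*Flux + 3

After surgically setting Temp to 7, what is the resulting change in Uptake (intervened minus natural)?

Under do(Temp=7), the mechanism Temp := 3*Forcing + 4 is discarded; Temp is fixed at 7.
SeaLevel = 2*Temp + 6  [with Temp=7]  = 20
Flux = Forcing*SeaLevel  [with Forcing=2, SeaLevel=20]  = 40
Uptake = -3*Flux + 3  [with Flux=40]  = -117
Without intervention: Temp = 3*Forcing + 4  [with Forcing=2]  = 10; SeaLevel = 2*Temp + 6  [with Temp=10]  = 26; Flux = Forcing*SeaLevel  [with Forcing=2, SeaLevel=26]  = 52; Uptake = -3*Flux + 3  [with Flux=52]  = -153.
Change = -117 − (-153) = 36.

36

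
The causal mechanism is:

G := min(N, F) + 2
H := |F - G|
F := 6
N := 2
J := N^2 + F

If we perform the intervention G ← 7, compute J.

do(G=7) replaces the equation G := min(N, F) + 2 with the constant G = 7.
J is not downstream of the intervention, so its value is determined by the original equations.
J = N^2 + F  [with N=2, F=6]  = 10

10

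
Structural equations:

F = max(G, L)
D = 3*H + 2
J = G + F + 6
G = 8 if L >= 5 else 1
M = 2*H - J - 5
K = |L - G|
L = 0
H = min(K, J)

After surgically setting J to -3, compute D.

-7

do(J=-3) replaces the equation J = G + F + 6 with the constant J = -3.
G = 8 if L >= 5 else 1  [with L=0]  = 1
K = |L - G|  [with L=0, G=1]  = 1
H = min(K, J)  [with K=1, J=-3]  = -3
D = 3*H + 2  [with H=-3]  = -7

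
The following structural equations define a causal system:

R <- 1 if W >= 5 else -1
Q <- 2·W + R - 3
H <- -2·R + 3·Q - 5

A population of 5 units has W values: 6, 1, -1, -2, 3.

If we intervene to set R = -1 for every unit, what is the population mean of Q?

Under do(R=-1), R's equation is replaced by R=-1 for every unit. Per-unit Q: 8, -2, -6, -8, 2. Mean = -1.2.

-1.2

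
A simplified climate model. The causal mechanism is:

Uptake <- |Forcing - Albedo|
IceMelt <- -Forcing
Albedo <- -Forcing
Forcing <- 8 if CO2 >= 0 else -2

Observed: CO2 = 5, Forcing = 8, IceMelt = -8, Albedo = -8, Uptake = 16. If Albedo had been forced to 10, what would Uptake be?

2

Intervening sets Albedo = 10 and removes its equation (Albedo <- -Forcing).
Forcing = 8 if CO2 >= 0 else -2  [with CO2=5]  = 8
Uptake = |Forcing - Albedo|  [with Forcing=8, Albedo=10]  = 2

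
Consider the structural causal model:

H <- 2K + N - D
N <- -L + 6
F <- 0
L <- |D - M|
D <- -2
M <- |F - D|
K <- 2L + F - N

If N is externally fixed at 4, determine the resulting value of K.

4

The intervention breaks the incoming arrows to N: N <- -L + 6 no longer applies, and N = 4.
M = |F - D|  [with F=0, D=-2]  = 2
L = |D - M|  [with D=-2, M=2]  = 4
K = 2L + F - N  [with L=4, F=0, N=4]  = 4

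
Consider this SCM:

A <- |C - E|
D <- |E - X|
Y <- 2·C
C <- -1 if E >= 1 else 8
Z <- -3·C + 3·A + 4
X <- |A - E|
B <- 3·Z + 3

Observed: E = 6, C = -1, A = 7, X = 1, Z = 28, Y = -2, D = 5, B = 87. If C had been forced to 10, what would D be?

4

Under do(C=10), the mechanism C <- -1 if E >= 1 else 8 is discarded; C is fixed at 10.
A = |C - E|  [with C=10, E=6]  = 4
X = |A - E|  [with A=4, E=6]  = 2
D = |E - X|  [with E=6, X=2]  = 4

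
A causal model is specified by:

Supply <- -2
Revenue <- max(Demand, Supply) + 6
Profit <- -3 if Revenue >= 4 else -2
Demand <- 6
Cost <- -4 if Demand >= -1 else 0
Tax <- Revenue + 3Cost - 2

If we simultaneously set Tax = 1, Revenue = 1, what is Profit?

Setting Tax = 1, Revenue = 1 by intervention discards those variables' equations.
Profit = -3 if Revenue >= 4 else -2  [with Revenue=1]  = -2

-2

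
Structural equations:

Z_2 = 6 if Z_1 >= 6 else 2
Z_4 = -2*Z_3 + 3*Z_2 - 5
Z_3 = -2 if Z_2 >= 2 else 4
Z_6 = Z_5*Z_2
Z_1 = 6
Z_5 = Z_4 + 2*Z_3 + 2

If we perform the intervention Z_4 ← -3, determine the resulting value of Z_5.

Intervening sets Z_4 = -3 and removes its equation (Z_4 = -2*Z_3 + 3*Z_2 - 5).
Z_2 = 6 if Z_1 >= 6 else 2  [with Z_1=6]  = 6
Z_3 = -2 if Z_2 >= 2 else 4  [with Z_2=6]  = -2
Z_5 = Z_4 + 2*Z_3 + 2  [with Z_4=-3, Z_3=-2]  = -5

-5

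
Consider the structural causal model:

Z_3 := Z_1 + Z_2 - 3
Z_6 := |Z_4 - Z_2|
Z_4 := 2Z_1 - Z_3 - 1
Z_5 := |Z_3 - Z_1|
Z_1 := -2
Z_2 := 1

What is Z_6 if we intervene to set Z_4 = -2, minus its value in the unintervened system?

1

Under do(Z_4=-2), the mechanism Z_4 := 2Z_1 - Z_3 - 1 is discarded; Z_4 is fixed at -2.
Z_6 = |Z_4 - Z_2|  [with Z_4=-2, Z_2=1]  = 3
Without intervention: Z_3 = Z_1 + Z_2 - 3  [with Z_1=-2, Z_2=1]  = -4; Z_4 = 2Z_1 - Z_3 - 1  [with Z_1=-2, Z_3=-4]  = -1; Z_6 = |Z_4 - Z_2|  [with Z_4=-1, Z_2=1]  = 2.
Change = 3 − 2 = 1.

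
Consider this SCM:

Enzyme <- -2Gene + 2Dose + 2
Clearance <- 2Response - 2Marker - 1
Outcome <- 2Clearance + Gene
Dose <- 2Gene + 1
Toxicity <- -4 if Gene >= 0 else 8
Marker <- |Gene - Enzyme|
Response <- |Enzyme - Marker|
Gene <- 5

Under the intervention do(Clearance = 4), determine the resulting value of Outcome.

13

do(Clearance=4) replaces the equation Clearance <- 2Response - 2Marker - 1 with the constant Clearance = 4.
Outcome = 2Clearance + Gene  [with Clearance=4, Gene=5]  = 13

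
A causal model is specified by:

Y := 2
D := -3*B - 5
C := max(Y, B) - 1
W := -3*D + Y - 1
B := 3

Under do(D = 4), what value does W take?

-11

The intervention breaks the incoming arrows to D: D := -3*B - 5 no longer applies, and D = 4.
W = -3*D + Y - 1  [with D=4, Y=2]  = -11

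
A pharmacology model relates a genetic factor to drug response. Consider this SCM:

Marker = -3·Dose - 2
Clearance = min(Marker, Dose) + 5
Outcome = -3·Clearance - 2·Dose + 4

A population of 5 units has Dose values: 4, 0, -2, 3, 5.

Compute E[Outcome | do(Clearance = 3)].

Every unit gets Clearance=3 under the intervention. Outcome values become -13, -5, -1, -11, -15; E[Outcome|do(Clearance=3)] = -9.

-9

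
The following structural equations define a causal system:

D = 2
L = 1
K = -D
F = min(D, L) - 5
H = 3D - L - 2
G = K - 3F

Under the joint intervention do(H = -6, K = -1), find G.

The joint intervention fixes H = -6, K = -1, removing each variable's own equation.
F = min(D, L) - 5  [with D=2, L=1]  = -4
G = K - 3F  [with K=-1, F=-4]  = 11

11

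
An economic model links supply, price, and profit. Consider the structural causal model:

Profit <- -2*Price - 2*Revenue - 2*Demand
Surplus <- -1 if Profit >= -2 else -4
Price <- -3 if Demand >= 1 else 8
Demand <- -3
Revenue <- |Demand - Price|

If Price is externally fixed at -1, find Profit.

Under do(Price=-1), the mechanism Price <- -3 if Demand >= 1 else 8 is discarded; Price is fixed at -1.
Revenue = |Demand - Price|  [with Demand=-3, Price=-1]  = 2
Profit = -2*Price - 2*Revenue - 2*Demand  [with Price=-1, Revenue=2, Demand=-3]  = 4

4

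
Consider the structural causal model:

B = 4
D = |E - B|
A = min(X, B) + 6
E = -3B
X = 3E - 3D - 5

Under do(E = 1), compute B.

Under do(E=1), the mechanism E = -3B is discarded; E is fixed at 1.
B is not downstream of the intervention, so its value is determined by the original equations.

4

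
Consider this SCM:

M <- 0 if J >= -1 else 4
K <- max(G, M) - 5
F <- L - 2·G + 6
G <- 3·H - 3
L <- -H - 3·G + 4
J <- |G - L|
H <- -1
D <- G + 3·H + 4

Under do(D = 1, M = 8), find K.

Under do(D = 1, M = 8), each intervened variable's structural equation is replaced by its fixed value.
G = 3·H - 3  [with H=-1]  = -6
K = max(G, M) - 5  [with G=-6, M=8]  = 3

3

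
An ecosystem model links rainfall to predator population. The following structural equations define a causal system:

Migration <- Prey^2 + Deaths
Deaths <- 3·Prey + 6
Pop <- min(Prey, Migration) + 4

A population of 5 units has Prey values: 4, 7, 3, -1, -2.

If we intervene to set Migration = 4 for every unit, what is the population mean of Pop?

5.6

do(Migration=4) breaks Migration's dependence on Prey. With Migration=4 fixed, Pop across the units is 8, 8, 7, 3, 2, mean 5.6.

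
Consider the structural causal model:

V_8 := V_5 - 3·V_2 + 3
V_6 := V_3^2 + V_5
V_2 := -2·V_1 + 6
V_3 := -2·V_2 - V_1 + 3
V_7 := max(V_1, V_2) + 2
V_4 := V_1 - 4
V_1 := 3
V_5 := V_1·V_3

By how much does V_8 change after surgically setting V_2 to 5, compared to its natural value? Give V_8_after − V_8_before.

do(V_2=5) replaces the equation V_2 := -2·V_1 + 6 with the constant V_2 = 5.
V_3 = -2·V_2 - V_1 + 3  [with V_2=5, V_1=3]  = -10
V_5 = V_1·V_3  [with V_1=3, V_3=-10]  = -30
V_8 = V_5 - 3·V_2 + 3  [with V_5=-30, V_2=5]  = -42
Without intervention: V_2 = -2·V_1 + 6  [with V_1=3]  = 0; V_3 = -2·V_2 - V_1 + 3  [with V_2=0, V_1=3]  = 0; V_5 = V_1·V_3  [with V_1=3, V_3=0]  = 0; V_8 = V_5 - 3·V_2 + 3  [with V_5=0, V_2=0]  = 3.
Change = -42 − 3 = -45.

-45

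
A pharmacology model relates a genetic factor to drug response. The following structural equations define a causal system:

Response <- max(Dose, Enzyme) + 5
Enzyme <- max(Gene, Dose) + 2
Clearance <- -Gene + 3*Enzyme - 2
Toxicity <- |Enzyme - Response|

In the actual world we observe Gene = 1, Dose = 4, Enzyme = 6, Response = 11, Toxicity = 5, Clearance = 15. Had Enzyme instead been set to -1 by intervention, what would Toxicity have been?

do(Enzyme=-1) replaces the equation Enzyme <- max(Gene, Dose) + 2 with the constant Enzyme = -1.
Response = max(Dose, Enzyme) + 5  [with Dose=4, Enzyme=-1]  = 9
Toxicity = |Enzyme - Response|  [with Enzyme=-1, Response=9]  = 10

10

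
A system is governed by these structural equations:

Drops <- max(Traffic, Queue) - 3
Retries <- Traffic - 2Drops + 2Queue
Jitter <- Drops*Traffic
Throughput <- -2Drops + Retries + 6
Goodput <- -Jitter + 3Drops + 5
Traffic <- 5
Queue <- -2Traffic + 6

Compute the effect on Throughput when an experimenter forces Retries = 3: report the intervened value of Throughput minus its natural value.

Under do(Retries=3), the mechanism Retries <- Traffic - 2Drops + 2Queue is discarded; Retries is fixed at 3.
Queue = -2Traffic + 6  [with Traffic=5]  = -4
Drops = max(Traffic, Queue) - 3  [with Traffic=5, Queue=-4]  = 2
Throughput = -2Drops + Retries + 6  [with Drops=2, Retries=3]  = 5
Without intervention: Queue = -2Traffic + 6  [with Traffic=5]  = -4; Drops = max(Traffic, Queue) - 3  [with Traffic=5, Queue=-4]  = 2; Retries = Traffic - 2Drops + 2Queue  [with Traffic=5, Drops=2, Queue=-4]  = -7; Throughput = -2Drops + Retries + 6  [with Drops=2, Retries=-7]  = -5.
Change = 5 − (-5) = 10.

10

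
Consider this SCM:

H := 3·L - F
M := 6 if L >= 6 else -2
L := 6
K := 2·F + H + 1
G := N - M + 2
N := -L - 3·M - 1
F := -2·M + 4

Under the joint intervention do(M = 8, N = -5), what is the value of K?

Under do(M = 8, N = -5), each intervened variable's structural equation is replaced by its fixed value.
F = -2·M + 4  [with M=8]  = -12
H = 3·L - F  [with L=6, F=-12]  = 30
K = 2·F + H + 1  [with F=-12, H=30]  = 7

7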